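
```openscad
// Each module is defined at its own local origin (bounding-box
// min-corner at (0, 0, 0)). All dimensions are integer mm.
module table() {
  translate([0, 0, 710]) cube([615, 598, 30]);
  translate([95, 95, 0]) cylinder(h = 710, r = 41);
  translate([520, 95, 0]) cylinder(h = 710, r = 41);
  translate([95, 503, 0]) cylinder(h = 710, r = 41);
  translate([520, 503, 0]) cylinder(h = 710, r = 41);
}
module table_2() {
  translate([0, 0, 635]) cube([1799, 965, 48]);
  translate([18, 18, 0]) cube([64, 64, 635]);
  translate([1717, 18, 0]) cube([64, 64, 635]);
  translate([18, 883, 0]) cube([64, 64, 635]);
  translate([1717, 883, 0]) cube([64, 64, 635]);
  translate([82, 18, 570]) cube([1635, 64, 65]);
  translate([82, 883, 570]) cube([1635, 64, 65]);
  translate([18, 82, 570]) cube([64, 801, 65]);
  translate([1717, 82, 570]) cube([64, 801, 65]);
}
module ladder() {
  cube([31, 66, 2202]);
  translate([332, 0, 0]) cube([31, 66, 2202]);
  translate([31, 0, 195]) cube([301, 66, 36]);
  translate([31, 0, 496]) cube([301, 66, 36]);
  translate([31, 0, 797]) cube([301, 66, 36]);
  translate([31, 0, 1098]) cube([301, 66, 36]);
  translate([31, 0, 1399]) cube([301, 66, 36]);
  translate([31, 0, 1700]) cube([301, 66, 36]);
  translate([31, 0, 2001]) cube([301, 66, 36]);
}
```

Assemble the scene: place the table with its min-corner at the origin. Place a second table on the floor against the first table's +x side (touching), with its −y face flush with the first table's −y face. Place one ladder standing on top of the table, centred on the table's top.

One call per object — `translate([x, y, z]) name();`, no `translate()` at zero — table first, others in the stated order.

table();
translate([615, 0, 0]) table_2();
translate([126, 266, 740]) ladder();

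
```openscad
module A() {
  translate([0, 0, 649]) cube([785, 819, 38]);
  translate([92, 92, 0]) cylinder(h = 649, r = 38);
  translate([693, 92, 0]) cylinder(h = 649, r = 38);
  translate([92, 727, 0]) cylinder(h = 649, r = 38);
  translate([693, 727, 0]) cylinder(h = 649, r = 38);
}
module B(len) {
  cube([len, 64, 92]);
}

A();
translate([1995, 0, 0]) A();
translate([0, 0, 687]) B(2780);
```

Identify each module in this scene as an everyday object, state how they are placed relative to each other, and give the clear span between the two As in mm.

Second table starts at x = 1995; first ends at x = 785; clear span = 1995 − 785 = 1210 mm.

A is a table. B is a beam. A beam spans the tops of two tables. The clear span between the two tables is 1210 mm.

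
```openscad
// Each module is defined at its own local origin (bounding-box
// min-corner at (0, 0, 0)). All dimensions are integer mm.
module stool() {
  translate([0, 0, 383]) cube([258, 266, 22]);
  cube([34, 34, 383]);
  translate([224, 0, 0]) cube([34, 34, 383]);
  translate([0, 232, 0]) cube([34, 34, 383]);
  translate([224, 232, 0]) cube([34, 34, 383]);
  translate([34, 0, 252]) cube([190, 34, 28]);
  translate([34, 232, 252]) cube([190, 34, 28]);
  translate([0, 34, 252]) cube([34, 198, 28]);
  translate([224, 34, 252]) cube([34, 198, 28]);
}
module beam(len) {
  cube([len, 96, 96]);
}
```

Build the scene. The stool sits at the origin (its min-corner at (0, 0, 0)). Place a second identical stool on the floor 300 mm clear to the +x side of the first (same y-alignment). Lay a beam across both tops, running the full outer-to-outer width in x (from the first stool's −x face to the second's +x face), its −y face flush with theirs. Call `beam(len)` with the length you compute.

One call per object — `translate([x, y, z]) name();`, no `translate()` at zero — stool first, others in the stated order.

stool();
translate([558, 0, 0]) stool();
translate([0, 0, 405]) beam(816);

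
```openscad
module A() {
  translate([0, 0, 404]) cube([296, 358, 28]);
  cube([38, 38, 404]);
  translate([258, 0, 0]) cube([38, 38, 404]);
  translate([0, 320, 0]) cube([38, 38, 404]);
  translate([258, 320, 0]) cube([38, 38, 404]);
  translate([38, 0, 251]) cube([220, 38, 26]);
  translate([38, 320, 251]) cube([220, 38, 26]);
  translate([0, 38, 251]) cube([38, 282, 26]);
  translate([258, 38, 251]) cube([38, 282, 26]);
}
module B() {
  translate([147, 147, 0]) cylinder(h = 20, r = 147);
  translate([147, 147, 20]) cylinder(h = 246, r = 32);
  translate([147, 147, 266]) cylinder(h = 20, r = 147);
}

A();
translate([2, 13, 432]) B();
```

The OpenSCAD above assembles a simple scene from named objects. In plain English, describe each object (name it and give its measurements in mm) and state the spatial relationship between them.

A is a four-legged stool. The seat is 296×358 mm, 28 mm thick, top at z = 432 mm. It stands on four square legs, each 38×38 mm in cross-section, from z = 0 to the seat underside, each flush with a corner of the seat. Four stretchers, 38 mm wide and 26 mm tall, connect adjacent legs with their undersides at z = 251 mm, each running between the inner faces of the legs it joins and aligned with the legs' outer faces on the other axis.

B is a spool: two coaxial disc flanges of radius 147 mm and thickness 20 mm, joined by a core cylinder of radius 32 mm and height 246 mm. The lower flange rests on z = 0 and the three cylinders share a vertical axis.

The spool is on top of the stool.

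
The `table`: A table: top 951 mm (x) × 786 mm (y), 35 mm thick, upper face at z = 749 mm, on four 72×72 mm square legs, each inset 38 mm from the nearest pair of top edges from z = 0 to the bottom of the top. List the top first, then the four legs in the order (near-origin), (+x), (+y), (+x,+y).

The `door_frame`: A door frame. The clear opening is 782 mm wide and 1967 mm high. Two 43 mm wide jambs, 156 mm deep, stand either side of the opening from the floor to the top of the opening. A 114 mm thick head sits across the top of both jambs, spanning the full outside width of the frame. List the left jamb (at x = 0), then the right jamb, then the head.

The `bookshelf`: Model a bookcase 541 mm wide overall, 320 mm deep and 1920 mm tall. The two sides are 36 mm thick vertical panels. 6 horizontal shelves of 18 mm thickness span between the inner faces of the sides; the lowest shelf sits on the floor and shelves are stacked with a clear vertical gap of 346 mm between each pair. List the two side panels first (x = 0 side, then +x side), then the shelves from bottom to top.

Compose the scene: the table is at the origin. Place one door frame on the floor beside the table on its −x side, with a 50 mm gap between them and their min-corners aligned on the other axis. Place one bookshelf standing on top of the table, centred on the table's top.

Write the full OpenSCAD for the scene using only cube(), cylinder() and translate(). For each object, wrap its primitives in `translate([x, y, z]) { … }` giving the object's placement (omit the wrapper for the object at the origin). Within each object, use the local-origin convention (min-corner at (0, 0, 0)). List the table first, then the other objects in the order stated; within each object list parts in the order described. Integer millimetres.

translate([0, 0, 714]) cube([951, 786, 35]);
translate([38, 38, 0]) cube([72, 72, 714]);
translate([841, 38, 0]) cube([72, 72, 714]);
translate([38, 676, 0]) cube([72, 72, 714]);
translate([841, 676, 0]) cube([72, 72, 714]);
translate([-918, 0, 0]) {
  cube([43, 156, 1967]);
  translate([825, 0, 0]) cube([43, 156, 1967]);
  translate([0, 0, 1967]) cube([868, 156, 114]);
}
translate([205, 233, 749]) {
  cube([36, 320, 1920]);
  translate([505, 0, 0]) cube([36, 320, 1920]);
  translate([36, 0, 0]) cube([469, 320, 18]);
  translate([36, 0, 364]) cube([469, 320, 18]);
  translate([36, 0, 728]) cube([469, 320, 18]);
  translate([36, 0, 1092]) cube([469, 320, 18]);
  translate([36, 0, 1456]) cube([469, 320, 18]);
  translate([36, 0, 1820]) cube([469, 320, 18]);
}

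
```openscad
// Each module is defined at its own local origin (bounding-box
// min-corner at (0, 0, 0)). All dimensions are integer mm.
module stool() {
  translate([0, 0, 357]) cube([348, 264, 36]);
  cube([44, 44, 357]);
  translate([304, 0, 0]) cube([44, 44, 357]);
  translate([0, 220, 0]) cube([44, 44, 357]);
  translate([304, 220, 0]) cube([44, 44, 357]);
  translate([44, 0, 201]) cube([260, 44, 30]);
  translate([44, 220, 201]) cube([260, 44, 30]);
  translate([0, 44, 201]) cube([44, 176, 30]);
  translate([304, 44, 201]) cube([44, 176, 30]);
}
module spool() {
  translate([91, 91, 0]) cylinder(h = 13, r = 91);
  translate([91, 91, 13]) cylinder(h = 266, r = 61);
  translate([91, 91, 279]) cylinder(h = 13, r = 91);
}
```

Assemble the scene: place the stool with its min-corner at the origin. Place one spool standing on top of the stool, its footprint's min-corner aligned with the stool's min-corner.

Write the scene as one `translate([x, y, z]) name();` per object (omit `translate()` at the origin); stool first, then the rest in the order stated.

stool();
translate([0, 0, 393]) spool();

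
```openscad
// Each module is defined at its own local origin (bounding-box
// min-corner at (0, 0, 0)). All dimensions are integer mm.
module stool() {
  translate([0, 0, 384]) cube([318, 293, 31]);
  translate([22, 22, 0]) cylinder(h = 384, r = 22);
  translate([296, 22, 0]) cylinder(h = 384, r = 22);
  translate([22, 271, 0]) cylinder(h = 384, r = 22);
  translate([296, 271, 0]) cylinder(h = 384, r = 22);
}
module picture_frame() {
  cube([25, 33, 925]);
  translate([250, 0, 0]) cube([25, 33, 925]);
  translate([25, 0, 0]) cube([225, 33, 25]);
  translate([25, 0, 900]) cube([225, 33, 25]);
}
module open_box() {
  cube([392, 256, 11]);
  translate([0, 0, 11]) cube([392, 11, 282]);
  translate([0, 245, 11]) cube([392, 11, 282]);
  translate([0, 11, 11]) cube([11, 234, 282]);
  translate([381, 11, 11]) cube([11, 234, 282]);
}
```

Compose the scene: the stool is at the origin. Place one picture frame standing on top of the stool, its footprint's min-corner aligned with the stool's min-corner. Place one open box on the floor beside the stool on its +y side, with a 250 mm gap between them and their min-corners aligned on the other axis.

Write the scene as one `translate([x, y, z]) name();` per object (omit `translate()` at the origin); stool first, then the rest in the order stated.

stool();
translate([0, 0, 415]) picture_frame();
translate([0, 543, 0]) open_box();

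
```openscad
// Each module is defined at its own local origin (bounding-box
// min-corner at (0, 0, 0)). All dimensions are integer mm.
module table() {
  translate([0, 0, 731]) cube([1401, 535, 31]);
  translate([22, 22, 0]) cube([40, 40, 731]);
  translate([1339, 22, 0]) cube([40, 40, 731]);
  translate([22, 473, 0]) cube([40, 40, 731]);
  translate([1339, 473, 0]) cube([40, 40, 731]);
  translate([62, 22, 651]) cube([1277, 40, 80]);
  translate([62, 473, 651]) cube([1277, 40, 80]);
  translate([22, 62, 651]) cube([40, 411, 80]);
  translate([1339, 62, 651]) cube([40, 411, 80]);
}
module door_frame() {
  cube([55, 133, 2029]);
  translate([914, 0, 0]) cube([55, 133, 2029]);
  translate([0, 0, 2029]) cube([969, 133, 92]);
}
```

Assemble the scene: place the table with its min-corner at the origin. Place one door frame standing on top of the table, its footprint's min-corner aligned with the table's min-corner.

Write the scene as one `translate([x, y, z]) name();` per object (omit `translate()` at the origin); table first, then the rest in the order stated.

table();
translate([0, 0, 762]) door_frame();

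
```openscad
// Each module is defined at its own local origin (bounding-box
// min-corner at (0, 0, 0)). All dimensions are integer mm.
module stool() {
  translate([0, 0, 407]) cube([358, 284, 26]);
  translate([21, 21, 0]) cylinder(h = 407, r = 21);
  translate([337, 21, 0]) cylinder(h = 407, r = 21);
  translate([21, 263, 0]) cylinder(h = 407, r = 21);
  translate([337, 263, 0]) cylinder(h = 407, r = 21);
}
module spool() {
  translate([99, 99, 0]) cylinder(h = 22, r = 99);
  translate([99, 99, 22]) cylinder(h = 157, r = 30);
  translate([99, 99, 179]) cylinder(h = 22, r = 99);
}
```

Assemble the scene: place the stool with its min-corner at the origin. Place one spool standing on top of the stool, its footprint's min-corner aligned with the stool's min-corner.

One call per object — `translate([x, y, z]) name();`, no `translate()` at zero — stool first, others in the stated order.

stool();
translate([0, 0, 433]) spool();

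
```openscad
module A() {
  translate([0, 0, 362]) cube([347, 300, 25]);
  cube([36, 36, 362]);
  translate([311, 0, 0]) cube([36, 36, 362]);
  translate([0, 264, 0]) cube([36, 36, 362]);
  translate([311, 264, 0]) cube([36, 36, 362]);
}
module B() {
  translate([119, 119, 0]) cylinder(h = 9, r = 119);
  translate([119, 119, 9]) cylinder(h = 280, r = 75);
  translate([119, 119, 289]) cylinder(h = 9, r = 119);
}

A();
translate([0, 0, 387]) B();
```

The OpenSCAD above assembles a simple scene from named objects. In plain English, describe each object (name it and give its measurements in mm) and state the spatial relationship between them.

A is a four-legged stool. The seat is a 347×300×25 mm slab whose top surface is at z = 387 mm; four square legs, each 36×36 mm in cross-section, run from the floor (z = 0) to the underside of the seat, each flush with a corner of the seat.

B is a spool: two coaxial disc flanges of radius 119 mm and thickness 9 mm, joined by a core cylinder of radius 75 mm and height 280 mm. The lower flange rests on z = 0 and the three cylinders share a vertical axis.

The spool is on top of the stool.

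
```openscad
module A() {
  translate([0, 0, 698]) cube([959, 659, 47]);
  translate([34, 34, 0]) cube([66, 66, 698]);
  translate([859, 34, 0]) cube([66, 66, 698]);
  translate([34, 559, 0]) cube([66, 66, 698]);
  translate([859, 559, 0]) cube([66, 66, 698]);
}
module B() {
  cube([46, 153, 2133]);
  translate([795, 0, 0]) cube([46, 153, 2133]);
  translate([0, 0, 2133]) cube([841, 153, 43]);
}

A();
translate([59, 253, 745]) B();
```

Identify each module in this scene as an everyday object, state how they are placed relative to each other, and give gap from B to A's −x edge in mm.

The door frame's min-x is at 59; the table's min-x is 0; gap = 59 mm.

A is a table. B is a door frame. The door frame is on top of the table, centred. The gap from the door frame to the table's −x edge is 59 mm.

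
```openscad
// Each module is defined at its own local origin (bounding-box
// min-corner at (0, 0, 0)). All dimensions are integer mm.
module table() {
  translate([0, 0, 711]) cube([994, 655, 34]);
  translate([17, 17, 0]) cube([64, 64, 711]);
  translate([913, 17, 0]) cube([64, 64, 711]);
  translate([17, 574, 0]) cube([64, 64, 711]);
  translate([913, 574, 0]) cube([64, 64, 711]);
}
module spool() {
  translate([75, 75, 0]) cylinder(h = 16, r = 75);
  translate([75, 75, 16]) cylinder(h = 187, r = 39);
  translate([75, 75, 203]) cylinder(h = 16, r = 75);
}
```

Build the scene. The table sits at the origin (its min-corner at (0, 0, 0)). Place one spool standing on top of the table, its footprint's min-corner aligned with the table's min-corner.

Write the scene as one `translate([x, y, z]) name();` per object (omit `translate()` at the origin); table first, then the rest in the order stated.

table();
translate([0, 0, 745]) spool();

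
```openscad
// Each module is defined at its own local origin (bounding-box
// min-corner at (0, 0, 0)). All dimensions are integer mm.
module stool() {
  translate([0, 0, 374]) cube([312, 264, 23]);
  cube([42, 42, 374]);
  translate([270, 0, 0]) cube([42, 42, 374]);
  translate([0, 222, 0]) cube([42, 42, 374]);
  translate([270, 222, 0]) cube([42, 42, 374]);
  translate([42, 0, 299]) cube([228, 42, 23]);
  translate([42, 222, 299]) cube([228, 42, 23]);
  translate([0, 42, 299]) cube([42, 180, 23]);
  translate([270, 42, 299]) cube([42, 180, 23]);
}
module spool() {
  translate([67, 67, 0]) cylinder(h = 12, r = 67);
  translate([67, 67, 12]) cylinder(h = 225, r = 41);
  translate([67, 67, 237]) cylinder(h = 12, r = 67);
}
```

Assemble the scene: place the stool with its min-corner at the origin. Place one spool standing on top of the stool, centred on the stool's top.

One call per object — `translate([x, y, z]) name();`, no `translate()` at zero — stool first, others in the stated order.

stool();
translate([89, 65, 397]) spool();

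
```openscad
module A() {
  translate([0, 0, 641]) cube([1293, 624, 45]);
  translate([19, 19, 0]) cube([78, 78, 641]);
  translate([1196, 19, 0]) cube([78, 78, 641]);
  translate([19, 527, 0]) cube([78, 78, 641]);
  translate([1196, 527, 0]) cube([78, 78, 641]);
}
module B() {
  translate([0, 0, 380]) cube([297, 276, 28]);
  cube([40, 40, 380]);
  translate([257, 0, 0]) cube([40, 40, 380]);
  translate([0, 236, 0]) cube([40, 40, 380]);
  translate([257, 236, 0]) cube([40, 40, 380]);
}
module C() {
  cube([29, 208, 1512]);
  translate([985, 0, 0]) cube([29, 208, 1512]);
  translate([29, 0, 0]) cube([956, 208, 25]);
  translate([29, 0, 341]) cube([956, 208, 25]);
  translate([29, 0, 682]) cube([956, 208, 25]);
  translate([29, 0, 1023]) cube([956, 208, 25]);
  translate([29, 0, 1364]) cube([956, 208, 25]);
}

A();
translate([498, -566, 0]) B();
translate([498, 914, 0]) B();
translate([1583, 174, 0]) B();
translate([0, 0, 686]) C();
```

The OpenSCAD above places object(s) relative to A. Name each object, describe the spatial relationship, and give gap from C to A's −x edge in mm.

The bookshelf's min-x is at 0; the table's min-x is 0; gap = 0 mm.

A is a table. B is a stool. C is a bookshelf. Three stools sit around the table at the −y, +y, +x sides. The bookshelf is on top of the table. The gap from the bookshelf to the table's −x edge is 0 mm.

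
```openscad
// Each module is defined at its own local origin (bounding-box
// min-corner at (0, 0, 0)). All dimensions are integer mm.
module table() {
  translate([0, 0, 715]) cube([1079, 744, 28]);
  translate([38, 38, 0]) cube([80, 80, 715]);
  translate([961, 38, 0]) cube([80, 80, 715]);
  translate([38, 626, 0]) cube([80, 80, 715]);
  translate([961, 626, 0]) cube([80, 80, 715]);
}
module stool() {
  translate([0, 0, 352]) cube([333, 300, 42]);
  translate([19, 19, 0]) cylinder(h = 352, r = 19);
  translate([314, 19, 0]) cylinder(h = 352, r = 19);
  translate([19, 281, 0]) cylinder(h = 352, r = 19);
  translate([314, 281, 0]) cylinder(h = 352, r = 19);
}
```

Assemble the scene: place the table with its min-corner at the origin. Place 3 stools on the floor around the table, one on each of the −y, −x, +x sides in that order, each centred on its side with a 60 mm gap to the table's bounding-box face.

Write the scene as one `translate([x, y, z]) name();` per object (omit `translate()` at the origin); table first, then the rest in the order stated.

table();
translate([373, -360, 0]) stool();
translate([-393, 222, 0]) stool();
translate([1139, 222, 0]) stool();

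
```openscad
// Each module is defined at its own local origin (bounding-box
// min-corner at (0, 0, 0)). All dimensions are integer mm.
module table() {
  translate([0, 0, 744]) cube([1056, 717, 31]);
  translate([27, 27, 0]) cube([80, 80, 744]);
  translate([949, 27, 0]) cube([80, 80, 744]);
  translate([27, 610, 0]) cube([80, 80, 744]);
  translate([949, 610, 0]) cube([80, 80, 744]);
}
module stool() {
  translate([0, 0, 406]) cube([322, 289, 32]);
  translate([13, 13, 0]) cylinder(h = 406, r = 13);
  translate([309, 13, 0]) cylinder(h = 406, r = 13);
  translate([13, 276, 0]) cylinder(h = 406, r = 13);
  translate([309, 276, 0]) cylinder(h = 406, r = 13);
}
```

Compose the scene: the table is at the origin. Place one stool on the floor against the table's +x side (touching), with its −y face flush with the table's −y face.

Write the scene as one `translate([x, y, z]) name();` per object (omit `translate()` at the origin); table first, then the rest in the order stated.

table();
translate([1056, 0, 0]) stool();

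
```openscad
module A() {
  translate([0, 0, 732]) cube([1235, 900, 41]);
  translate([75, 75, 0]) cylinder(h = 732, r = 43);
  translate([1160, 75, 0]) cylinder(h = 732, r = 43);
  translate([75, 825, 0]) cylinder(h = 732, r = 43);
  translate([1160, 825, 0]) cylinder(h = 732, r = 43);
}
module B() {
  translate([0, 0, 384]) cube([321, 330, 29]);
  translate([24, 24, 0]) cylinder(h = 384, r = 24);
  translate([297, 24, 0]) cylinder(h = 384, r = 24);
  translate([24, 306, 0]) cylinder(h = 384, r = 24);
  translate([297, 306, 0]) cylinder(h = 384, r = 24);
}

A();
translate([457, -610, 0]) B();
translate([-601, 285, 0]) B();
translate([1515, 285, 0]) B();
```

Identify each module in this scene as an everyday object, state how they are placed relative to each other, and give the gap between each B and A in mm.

A is a table. B is a stool. Three stools sit around the table at the −y, −x, +x sides. The gap between each stool and the table is 280 mm.

Each stool's nearest face is 280 mm from the table's bounding box.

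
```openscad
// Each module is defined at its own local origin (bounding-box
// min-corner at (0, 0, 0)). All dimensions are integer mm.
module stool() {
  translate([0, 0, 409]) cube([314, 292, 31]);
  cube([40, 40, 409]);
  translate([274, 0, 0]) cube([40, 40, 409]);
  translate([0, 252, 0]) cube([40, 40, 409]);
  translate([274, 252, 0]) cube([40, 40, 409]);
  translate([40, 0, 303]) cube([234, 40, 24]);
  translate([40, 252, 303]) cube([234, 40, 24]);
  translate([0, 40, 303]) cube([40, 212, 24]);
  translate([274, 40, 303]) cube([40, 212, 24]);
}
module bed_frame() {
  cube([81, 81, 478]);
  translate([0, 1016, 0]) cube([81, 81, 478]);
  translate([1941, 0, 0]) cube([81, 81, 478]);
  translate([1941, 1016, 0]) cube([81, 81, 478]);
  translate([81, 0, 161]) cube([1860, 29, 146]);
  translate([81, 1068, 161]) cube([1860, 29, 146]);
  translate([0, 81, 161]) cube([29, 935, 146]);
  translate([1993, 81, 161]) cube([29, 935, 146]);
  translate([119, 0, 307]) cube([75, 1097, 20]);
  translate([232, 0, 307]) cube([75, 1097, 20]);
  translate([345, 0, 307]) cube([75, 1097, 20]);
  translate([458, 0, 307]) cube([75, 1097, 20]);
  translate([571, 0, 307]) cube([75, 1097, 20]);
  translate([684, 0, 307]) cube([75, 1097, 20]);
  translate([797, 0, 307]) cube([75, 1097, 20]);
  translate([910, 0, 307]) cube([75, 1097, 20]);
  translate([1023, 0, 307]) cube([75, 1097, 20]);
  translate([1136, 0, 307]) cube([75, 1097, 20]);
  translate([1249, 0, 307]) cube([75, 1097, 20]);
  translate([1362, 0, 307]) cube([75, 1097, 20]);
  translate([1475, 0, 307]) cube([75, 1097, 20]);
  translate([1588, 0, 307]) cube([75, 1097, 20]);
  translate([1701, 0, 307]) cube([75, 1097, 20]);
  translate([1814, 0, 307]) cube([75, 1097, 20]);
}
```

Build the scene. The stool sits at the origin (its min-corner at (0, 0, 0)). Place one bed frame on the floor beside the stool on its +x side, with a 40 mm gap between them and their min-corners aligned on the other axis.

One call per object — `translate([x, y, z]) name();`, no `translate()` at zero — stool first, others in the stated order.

stool();
translate([354, 0, 0]) bed_frame();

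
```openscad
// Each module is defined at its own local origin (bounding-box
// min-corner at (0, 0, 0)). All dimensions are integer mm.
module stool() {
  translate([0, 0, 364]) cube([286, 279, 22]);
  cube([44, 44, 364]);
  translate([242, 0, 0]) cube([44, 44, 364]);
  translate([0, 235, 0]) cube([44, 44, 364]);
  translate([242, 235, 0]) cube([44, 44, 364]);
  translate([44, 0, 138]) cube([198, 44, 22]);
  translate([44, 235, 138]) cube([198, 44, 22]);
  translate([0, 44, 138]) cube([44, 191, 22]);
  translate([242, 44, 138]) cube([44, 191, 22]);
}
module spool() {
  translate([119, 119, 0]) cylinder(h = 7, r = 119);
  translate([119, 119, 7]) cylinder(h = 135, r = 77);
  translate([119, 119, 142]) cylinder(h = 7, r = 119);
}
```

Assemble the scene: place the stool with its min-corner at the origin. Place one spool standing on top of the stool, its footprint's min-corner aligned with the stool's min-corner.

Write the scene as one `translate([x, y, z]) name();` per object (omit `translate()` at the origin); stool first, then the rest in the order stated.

stool();
translate([0, 0, 386]) spool();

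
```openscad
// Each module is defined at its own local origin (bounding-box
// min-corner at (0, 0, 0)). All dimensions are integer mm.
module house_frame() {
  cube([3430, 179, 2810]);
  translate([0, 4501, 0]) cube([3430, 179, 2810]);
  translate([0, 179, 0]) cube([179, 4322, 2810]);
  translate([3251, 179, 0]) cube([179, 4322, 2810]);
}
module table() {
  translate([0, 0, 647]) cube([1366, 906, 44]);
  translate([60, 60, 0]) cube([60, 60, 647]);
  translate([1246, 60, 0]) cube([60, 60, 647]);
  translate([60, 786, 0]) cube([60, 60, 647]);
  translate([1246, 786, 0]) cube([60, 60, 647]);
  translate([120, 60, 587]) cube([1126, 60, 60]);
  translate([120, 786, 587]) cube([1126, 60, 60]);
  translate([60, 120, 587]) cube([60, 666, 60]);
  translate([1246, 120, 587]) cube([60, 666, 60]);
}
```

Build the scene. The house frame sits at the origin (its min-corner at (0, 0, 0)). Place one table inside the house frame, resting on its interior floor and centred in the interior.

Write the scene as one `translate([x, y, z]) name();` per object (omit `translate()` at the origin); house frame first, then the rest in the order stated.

house_frame();
translate([1032, 1887, 0]) table();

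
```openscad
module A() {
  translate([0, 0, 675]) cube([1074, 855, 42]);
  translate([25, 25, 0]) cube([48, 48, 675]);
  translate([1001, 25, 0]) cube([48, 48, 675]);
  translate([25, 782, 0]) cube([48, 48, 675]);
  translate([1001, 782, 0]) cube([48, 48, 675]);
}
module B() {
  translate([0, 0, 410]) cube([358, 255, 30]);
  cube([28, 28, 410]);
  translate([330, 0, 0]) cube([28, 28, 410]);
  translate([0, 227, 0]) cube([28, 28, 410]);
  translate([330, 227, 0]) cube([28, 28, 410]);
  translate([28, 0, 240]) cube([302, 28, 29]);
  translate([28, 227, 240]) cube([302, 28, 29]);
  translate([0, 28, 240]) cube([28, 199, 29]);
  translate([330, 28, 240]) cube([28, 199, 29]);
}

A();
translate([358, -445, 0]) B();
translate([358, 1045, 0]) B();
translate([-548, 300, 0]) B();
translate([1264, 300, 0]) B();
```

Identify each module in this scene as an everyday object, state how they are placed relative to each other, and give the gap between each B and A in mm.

A is a table. B is a stool. Four stools sit around the table at the −y, +y, −x, +x sides. The gap between each stool and the table is 190 mm.

Each stool's nearest face is 190 mm from the table's bounding box.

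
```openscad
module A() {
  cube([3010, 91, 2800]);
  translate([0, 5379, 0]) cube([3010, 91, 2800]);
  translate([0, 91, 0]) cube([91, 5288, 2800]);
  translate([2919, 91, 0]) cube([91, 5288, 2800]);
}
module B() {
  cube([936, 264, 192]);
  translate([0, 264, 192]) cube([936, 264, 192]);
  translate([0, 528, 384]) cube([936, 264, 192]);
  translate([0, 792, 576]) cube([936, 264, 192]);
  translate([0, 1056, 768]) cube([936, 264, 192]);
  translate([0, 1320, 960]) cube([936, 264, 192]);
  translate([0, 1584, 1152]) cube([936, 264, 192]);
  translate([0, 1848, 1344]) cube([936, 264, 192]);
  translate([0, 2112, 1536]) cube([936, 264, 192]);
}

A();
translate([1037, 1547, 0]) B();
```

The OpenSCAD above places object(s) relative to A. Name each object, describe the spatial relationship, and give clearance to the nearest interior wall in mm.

Clearances: x = 946, y = 1456; minimum 946 mm.

A is a house frame. B is a staircase. The staircase sits inside the house frame, centred. The clearance to the nearest interior wall is 946 mm.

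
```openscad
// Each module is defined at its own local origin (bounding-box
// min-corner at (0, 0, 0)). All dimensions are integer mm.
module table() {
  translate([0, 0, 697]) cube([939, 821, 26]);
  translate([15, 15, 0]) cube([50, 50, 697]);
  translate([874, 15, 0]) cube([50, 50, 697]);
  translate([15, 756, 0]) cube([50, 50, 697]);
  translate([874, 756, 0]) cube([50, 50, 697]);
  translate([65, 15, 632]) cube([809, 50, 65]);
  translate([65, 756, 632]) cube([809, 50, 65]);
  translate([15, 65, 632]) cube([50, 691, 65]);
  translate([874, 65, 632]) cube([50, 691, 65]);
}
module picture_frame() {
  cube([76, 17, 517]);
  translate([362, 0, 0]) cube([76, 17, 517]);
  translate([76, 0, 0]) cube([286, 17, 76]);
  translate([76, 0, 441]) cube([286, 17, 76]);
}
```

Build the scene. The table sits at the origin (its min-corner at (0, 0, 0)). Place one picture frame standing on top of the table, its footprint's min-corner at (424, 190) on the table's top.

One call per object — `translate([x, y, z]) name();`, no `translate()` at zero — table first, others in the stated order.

table();
translate([424, 190, 723]) picture_frame();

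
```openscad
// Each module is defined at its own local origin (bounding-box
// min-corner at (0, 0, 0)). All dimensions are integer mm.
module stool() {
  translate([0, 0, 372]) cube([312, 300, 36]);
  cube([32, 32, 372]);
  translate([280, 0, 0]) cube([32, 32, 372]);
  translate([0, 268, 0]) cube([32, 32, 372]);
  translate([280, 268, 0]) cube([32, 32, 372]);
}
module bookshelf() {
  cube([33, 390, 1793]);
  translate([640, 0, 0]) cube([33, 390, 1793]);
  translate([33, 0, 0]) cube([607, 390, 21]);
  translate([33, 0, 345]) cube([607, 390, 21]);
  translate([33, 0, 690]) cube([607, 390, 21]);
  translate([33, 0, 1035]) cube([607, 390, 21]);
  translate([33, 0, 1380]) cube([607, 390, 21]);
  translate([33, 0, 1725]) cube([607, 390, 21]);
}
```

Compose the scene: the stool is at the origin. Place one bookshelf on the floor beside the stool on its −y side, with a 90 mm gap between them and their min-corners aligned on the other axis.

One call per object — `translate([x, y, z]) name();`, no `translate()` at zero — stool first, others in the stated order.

stool();
translate([0, -480, 0]) bookshelf();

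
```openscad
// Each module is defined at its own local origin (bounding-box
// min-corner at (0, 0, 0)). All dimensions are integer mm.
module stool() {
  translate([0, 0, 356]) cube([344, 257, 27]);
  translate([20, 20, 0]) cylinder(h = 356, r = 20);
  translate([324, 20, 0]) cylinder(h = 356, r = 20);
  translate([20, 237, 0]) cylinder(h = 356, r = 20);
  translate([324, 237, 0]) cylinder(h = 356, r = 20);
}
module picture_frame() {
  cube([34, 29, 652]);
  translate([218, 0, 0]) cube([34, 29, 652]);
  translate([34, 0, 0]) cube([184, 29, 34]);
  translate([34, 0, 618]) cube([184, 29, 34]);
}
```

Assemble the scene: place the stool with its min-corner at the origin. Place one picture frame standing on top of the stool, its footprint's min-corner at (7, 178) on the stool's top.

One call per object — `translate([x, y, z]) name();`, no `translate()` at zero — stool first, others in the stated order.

stool();
translate([7, 178, 383]) picture_frame();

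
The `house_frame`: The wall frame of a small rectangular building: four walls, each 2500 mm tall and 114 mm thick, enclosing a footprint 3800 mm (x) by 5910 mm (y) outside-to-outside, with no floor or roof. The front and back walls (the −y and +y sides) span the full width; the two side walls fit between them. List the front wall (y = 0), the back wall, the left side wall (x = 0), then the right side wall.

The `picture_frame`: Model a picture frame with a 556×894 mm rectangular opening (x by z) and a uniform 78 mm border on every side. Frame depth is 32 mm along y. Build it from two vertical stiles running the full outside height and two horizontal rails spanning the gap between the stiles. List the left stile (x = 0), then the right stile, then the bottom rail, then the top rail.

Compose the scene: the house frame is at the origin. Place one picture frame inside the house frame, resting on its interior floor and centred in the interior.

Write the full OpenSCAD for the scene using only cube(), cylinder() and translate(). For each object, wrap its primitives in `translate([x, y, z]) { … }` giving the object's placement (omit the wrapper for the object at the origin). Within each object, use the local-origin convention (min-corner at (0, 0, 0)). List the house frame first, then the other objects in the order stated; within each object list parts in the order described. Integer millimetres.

cube([3800, 114, 2500]);
translate([0, 5796, 0]) cube([3800, 114, 2500]);
translate([0, 114, 0]) cube([114, 5682, 2500]);
translate([3686, 114, 0]) cube([114, 5682, 2500]);
translate([1544, 2939, 0]) {
  cube([78, 32, 1050]);
  translate([634, 0, 0]) cube([78, 32, 1050]);
  translate([78, 0, 0]) cube([556, 32, 78]);
  translate([78, 0, 972]) cube([556, 32, 78]);
}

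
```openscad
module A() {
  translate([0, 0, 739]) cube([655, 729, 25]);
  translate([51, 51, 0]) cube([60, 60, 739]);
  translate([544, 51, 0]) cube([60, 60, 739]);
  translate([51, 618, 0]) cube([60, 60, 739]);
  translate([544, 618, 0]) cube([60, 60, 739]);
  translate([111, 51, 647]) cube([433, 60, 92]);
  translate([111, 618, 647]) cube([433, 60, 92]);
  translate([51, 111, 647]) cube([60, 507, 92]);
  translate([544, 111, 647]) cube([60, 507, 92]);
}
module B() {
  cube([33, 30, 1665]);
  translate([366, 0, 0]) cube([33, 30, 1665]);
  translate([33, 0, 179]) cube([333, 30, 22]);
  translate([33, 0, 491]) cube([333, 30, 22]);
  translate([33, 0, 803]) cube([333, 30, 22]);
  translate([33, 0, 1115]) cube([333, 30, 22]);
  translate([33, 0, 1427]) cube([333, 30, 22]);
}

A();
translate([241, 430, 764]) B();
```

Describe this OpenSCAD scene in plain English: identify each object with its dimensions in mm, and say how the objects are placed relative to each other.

A is a table with a 655×729 mm rectangular top, 25 mm thick, top surface at z = 764 mm, supported by four 60×60 mm square legs, each inset 51 mm from the nearest pair of top edges, running from the floor. Four apron rails, 60 mm thick and 92 mm tall, run between adjacent legs with their top edges flush with the underside of the top and their outer faces flush with the legs' outer faces.

B is a wooden ladder with two side rails of 33×30 mm section and 1665 mm height, set 399 mm apart overall. Between them run 5 rectangular rungs (30 mm deep, 22 mm thick), front faces flush with the rails' −y face. The bottom of the first rung is 179 mm above the floor and each subsequent rung is 312 mm higher than the one below.

The ladder is on top of the table.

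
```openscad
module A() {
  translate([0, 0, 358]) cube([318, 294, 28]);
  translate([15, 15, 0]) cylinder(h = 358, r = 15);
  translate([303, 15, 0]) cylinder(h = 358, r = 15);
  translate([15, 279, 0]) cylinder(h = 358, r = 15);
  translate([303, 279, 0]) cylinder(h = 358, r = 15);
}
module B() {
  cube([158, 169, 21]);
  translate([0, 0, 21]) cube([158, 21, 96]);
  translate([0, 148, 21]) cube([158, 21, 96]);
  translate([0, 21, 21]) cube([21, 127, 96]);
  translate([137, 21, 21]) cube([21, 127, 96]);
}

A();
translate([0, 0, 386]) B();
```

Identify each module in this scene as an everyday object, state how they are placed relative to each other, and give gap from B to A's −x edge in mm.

The open box's min-x is at 0; the stool's min-x is 0; gap = 0 mm.

A is a stool. B is an open box. The open box is on top of the stool. The gap from the open box to the stool's −x edge is 0 mm.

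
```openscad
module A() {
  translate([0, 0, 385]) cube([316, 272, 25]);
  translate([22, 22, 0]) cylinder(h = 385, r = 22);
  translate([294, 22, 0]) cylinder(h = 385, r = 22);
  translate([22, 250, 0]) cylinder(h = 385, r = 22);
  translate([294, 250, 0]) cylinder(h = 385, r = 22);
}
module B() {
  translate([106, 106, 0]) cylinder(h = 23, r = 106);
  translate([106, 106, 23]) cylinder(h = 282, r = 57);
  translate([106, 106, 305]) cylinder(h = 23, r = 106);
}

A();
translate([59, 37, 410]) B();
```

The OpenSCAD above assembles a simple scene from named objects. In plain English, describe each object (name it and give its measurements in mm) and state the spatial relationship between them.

A is a four-legged stool. The seat is 316×272 mm, 25 mm thick, top at z = 410 mm. It stands on four round legs, each 44 mm in diameter, from z = 0 to the seat underside, each leg's axis is inset half a diameter from the nearest pair of seat edges (so the leg's bounding box is flush with the corner).

B is a spool: two coaxial disc flanges of radius 106 mm and thickness 23 mm, joined by a core cylinder of radius 57 mm and height 282 mm. The lower flange rests on z = 0 and the three cylinders share a vertical axis.

The spool is on top of the stool.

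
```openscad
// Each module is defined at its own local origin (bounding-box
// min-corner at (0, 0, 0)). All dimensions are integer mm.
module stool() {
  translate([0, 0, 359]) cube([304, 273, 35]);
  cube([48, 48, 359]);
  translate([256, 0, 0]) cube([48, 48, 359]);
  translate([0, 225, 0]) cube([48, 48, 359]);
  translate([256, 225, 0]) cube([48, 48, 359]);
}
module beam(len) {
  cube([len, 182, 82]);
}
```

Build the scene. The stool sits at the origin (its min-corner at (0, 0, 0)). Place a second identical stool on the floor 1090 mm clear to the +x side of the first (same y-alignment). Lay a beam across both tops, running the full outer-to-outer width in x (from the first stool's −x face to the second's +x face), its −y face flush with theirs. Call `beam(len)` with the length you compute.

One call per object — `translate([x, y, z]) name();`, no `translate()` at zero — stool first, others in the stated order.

stool();
translate([1394, 0, 0]) stool();
translate([0, 0, 394]) beam(1698);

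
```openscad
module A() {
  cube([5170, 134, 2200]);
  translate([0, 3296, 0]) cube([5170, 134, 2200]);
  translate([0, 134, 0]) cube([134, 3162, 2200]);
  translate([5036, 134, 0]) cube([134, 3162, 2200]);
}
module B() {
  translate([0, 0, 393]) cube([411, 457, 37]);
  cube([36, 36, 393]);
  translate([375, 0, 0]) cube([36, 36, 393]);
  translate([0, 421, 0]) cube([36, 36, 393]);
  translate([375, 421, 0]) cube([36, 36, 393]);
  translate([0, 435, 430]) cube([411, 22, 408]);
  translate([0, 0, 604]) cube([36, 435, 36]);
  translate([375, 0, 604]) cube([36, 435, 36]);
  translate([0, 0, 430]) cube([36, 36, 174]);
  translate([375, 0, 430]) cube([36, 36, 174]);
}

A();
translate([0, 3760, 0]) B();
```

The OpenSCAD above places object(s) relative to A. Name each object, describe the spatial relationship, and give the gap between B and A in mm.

The chair's nearest face is 330 mm from the house frame's +y face.

A is a house frame. B is a chair. The chair is on the floor beside the house frame on its +y side. The gap between the chair and the house frame is 330 mm.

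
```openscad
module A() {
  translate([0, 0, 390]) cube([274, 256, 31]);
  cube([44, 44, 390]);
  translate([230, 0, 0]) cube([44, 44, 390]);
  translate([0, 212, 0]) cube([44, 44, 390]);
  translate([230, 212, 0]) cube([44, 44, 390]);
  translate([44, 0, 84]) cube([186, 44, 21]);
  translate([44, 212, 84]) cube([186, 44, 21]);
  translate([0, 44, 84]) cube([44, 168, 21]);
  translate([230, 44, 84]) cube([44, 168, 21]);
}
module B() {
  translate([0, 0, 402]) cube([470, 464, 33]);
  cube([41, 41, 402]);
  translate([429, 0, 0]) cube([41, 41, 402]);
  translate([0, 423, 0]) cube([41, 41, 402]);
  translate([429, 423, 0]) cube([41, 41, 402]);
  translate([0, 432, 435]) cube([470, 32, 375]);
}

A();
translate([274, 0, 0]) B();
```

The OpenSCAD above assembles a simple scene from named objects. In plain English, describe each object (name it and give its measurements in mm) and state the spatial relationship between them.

A is a four-legged stool. The seat is 274×256 mm, 31 mm thick, top at z = 421 mm. It stands on four square legs, each 44×44 mm in cross-section, from z = 0 to the seat underside, each flush with a corner of the seat. Four stretchers, 44 mm wide and 21 mm tall, connect adjacent legs with their undersides at z = 84 mm, each running between the inner faces of the legs it joins and aligned with the legs' outer faces on the other axis.

B is a chair. The seat is a 470×464×33 mm slab with its top at z = 435 mm, on four 41×41 mm corner legs (flush with the seat edges, standing on z = 0). A flat backrest 32 mm thick, 375 mm tall, spans the full seat width and rises from the seat top along its +y edge, rear face flush with the rear of the seat.

The chair is against the stool's +x side, with their −y faces flush.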